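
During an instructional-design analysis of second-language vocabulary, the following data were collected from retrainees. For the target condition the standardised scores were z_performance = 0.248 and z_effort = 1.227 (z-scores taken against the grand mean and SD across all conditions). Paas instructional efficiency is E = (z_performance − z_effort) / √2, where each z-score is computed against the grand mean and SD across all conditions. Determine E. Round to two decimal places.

z_P − z_E = 0.248 − 1.227 = -0.9790.
E = -0.9790 / √2 = -0.9790 / 1.41421 = -0.6923 ≈ -0.69.

-0.69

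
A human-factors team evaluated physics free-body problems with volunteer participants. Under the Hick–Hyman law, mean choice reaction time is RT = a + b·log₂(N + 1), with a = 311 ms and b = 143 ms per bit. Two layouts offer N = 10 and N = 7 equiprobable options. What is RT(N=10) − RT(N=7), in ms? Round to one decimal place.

RT(10) = 311 + 143·log₂(11) = 311 + 143·3.4594 = 805.6942 ms.
RT(7) = 311 + 143·log₂(8) = 311 + 143·3.0000 = 740.0000 ms.
Difference = 805.6942 − 740.0000 = 65.6942 ≈ 65.7 ms.

65.7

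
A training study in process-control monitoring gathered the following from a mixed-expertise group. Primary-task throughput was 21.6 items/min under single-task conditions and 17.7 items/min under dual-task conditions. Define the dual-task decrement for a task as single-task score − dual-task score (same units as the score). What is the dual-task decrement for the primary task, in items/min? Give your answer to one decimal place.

3.9

Decrement = 21.6 − 17.7 = 3.9000 items/min ≈ 3.9 items/min.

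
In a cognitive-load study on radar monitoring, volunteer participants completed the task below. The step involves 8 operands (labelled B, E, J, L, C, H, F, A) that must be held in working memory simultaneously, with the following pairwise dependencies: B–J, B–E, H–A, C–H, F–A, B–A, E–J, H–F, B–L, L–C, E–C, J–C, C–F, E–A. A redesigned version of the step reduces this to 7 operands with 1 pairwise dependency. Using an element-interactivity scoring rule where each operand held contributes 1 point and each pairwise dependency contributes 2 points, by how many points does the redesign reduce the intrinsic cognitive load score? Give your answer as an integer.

27

Original: 8 × 1 + 14 × 2 = 8 + 28 = 36.
Redesigned: 7 × 1 + 1 × 2 = 7 + 2 = 9.
Reduction = 36 − 9 = 27.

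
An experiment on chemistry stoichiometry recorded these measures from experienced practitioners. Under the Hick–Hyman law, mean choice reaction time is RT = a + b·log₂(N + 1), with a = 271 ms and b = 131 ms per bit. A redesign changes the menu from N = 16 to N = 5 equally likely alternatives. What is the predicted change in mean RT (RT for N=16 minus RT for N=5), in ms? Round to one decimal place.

RT(16) = 271 + 131·log₂(17) = 271 + 131·4.0875 = 806.4625 ms.
RT(5) = 271 + 131·log₂(6) = 271 + 131·2.5850 = 609.6350 ms.
Difference = 806.4625 − 609.6350 = 196.8275 ≈ 196.8 ms.

196.8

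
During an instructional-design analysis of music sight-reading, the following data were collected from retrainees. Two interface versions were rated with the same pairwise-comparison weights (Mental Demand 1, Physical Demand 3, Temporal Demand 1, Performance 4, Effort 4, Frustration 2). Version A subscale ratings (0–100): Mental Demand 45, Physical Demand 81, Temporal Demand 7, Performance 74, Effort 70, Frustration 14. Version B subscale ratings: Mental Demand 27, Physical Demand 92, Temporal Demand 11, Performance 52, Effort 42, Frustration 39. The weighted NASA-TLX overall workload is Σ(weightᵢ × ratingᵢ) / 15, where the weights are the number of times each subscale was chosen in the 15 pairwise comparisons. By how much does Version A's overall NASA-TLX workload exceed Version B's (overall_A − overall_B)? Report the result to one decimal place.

Version A weighted sum = 1·45 + 3·81 + 1·7 + 4·74 + 4·70 + 2·14 = 45 + 243 + 7 + 296 + 280 + 28 = 899; overall_A = 899/15 = 59.9333.
Version B weighted sum = 1·27 + 3·92 + 1·11 + 4·52 + 4·42 + 2·39 = 27 + 276 + 11 + 208 + 168 + 78 = 768; overall_B = 768/15 = 51.2000.
Difference = 59.9333 − 51.2000 = 8.7333 ≈ 8.7.

8.7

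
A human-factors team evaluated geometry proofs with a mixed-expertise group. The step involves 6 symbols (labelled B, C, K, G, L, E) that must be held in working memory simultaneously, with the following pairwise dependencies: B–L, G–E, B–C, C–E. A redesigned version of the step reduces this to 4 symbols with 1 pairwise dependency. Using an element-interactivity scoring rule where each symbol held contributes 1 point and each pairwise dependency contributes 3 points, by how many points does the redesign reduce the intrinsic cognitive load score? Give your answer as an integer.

Original: 6 × 1 + 4 × 3 = 6 + 12 = 18.
Redesigned: 4 × 1 + 1 × 3 = 4 + 3 = 7.
Reduction = 18 − 7 = 11.

11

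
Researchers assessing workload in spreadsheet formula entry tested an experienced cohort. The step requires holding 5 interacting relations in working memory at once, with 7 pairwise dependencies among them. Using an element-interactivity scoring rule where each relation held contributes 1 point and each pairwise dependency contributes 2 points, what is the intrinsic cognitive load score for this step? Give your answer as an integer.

19

Element contribution: 5 × 1 = 5.
Interaction contribution: 7 × 2 = 14.
Intrinsic load = 5 + 14 = 19.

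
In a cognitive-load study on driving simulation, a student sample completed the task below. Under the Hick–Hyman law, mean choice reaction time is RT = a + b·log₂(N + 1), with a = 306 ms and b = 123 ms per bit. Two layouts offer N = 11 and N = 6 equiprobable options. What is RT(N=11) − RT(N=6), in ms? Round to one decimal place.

95.6

RT(11) = 306 + 123·log₂(12) = 306 + 123·3.5850 = 746.9550 ms.
RT(6) = 306 + 123·log₂(7) = 306 + 123·2.8074 = 651.3102 ms.
Difference = 746.9550 − 651.3102 = 95.6448 ≈ 95.6 ms.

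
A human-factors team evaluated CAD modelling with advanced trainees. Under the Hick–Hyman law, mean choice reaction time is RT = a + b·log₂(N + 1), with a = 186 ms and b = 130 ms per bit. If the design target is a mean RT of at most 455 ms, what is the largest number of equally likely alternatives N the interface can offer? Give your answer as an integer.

3

Set 186 + 130·log₂(N + 1) ≤ 455.
log₂(N + 1) ≤ (455 − 186) / 130 = 2.0692.
N + 1 ≤ 2^2.0692 = 4.1965.
N ≤ 3.1965, so the largest integer N is 3.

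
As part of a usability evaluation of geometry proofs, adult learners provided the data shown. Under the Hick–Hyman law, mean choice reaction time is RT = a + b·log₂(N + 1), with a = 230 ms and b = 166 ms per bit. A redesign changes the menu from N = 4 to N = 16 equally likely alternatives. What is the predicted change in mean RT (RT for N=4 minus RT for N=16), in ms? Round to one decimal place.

-293.1

RT(4) = 230 + 166·log₂(5) = 230 + 166·2.3219 = 615.4354 ms.
RT(16) = 230 + 166·log₂(17) = 230 + 166·4.0875 = 908.5250 ms.
Difference = 615.4354 − 908.5250 = -293.0896 ≈ -293.1 ms.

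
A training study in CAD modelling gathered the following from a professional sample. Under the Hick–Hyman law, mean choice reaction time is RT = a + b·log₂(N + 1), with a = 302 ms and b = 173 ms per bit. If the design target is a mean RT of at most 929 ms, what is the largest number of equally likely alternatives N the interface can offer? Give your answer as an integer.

Set 302 + 173·log₂(N + 1) ≤ 929.
log₂(N + 1) ≤ (929 − 302) / 173 = 3.6243.
N + 1 ≤ 2^3.6243 = 12.3317.
N ≤ 11.3317, so the largest integer N is 11.

11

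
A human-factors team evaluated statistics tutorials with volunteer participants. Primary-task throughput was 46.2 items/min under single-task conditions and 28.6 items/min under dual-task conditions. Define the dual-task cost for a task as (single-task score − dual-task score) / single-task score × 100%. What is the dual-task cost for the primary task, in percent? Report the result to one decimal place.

38.1

Cost = (46.2 − 28.6) / 46.2 × 100%
     = 17.6000 / 46.2 × 100% = 38.0952%.
≈ 38.1%.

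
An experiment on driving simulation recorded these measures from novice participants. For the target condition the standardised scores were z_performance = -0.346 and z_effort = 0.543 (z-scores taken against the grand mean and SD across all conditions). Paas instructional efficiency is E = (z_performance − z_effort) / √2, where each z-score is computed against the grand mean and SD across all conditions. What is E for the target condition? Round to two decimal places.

z_P − z_E = -0.346 − 0.543 = -0.8890.
E = -0.8890 / √2 = -0.8890 / 1.41421 = -0.6286 ≈ -0.63.

-0.63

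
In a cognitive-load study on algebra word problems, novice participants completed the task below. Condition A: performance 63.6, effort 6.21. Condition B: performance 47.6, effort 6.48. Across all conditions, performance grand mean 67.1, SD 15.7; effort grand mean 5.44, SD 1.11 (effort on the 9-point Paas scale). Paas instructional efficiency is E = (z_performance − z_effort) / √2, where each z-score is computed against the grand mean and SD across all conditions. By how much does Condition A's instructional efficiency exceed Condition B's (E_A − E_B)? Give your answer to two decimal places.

0.89

Condition A: z_P = (63.6 − 67.1)/15.7 = -0.2229; z_E = (6.21 − 5.44)/1.11 = 0.6937; E_A = (-0.2229 − 0.6937)/√2 = -0.6481.
Condition B: z_P = (47.6 − 67.1)/15.7 = -1.2420; z_E = (6.48 − 5.44)/1.11 = 0.9369; E_B = (-1.2420 − 0.9369)/√2 = -1.5407.
E_A − E_B = -0.6481 − (-1.5407) = 0.8926 ≈ 0.89.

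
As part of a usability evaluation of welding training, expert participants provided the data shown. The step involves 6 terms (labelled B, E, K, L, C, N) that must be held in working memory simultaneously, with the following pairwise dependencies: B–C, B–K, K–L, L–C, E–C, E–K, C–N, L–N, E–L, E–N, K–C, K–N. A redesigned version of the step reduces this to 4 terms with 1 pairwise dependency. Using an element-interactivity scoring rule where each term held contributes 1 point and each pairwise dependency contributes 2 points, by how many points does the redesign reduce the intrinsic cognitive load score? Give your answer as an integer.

24

Original: 6 × 1 + 12 × 2 = 6 + 24 = 30.
Redesigned: 4 × 1 + 1 × 2 = 4 + 2 = 6.
Reduction = 30 − 6 = 24.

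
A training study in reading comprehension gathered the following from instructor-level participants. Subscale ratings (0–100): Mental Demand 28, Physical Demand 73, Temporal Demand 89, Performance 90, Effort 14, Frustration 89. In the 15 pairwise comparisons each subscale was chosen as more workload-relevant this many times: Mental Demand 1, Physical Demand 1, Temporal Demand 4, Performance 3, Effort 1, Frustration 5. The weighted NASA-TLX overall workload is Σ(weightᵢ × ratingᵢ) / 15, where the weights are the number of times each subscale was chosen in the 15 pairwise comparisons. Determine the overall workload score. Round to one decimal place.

79.1

The tallies are the weights (they sum to 15).
Weighted sum = 1·28 + 1·73 + 4·89 + 3·90 + 1·14 + 5·89
            = 28 + 73 + 356 + 270 + 14 + 445 = 1186.
Overall workload = 1186 / 15 = 79.0667 ≈ 79.1.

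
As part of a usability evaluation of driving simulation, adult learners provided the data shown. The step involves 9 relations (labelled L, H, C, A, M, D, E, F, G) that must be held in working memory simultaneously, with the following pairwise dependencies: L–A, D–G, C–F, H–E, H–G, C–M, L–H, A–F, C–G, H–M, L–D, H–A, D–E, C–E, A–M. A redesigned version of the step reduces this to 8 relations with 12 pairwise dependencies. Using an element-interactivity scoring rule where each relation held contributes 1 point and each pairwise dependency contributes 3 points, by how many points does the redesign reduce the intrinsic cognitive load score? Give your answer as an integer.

Original: 9 × 1 + 15 × 3 = 9 + 45 = 54.
Redesigned: 8 × 1 + 12 × 3 = 8 + 36 = 44.
Reduction = 54 − 44 = 10.

10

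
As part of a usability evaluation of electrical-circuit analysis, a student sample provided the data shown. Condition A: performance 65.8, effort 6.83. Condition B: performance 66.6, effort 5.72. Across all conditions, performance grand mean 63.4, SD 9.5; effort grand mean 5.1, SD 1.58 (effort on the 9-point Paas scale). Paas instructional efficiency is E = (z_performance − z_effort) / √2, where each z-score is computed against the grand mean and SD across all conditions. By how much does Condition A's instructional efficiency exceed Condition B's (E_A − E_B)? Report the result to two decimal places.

-0.56

Condition A: z_P = (65.8 − 63.4)/9.5 = 0.2526; z_E = (6.83 − 5.1)/1.58 = 1.0949; E_A = (0.2526 − 1.0949)/√2 = -0.5956.
Condition B: z_P = (66.6 − 63.4)/9.5 = 0.3368; z_E = (5.72 − 5.1)/1.58 = 0.3924; E_B = (0.3368 − 0.3924)/√2 = -0.0393.
E_A − E_B = -0.5956 − (-0.0393) = -0.5563 ≈ -0.56.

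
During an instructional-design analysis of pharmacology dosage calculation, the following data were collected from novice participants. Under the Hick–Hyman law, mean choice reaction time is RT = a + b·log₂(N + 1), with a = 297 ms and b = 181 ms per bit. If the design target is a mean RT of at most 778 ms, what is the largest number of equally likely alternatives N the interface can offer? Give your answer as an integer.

Set 297 + 181·log₂(N + 1) ≤ 778.
log₂(N + 1) ≤ (778 − 297) / 181 = 2.6575.
N + 1 ≤ 2^2.6575 = 6.3094.
N ≤ 5.3094, so the largest integer N is 5.

5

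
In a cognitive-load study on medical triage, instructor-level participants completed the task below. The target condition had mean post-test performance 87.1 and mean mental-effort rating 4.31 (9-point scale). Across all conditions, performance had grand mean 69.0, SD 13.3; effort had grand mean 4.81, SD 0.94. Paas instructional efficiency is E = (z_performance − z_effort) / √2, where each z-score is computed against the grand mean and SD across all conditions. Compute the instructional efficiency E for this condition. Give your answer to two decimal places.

1.34

z_performance = (87.1 − 69.0) / 13.3 = 18.1000 / 13.3 = 1.3609.
z_effort = (4.31 − 4.81) / 0.94 = -0.5000 / 0.94 = -0.5319.
z_P − z_E = 1.3609 − (-0.5319) = 1.8928.
E = 1.8928 / √2 = 1.8928 / 1.41421 = 1.3384 ≈ 1.34.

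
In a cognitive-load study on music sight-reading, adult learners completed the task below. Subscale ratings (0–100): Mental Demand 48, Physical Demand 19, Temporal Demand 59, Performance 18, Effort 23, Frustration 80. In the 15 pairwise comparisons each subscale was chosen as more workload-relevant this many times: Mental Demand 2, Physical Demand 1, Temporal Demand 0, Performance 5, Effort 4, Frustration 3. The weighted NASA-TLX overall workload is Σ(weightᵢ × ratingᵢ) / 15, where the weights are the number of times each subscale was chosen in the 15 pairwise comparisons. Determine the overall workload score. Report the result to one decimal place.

The tallies are the weights (they sum to 15).
Weighted sum = 2·48 + 1·19 + 0·59 + 5·18 + 4·23 + 3·80
            = 96 + 19 + 0 + 90 + 92 + 240 = 537.
Overall workload = 537 / 15 = 35.8000 ≈ 35.8.

35.8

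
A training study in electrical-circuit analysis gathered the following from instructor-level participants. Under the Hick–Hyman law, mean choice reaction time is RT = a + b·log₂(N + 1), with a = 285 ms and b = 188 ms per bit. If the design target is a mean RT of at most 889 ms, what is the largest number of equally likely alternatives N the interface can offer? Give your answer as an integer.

Set 285 + 188·log₂(N + 1) ≤ 889.
log₂(N + 1) ≤ (889 − 285) / 188 = 3.2128.
N + 1 ≤ 2^3.2128 = 9.2715.
N ≤ 8.2715, so the largest integer N is 8.

8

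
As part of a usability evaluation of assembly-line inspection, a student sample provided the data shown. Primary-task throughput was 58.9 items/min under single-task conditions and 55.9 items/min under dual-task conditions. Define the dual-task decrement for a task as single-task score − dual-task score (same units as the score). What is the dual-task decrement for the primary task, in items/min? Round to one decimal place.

3.0

Decrement = 58.9 − 55.9 = 3.0000 items/min ≈ 3.0 items/min.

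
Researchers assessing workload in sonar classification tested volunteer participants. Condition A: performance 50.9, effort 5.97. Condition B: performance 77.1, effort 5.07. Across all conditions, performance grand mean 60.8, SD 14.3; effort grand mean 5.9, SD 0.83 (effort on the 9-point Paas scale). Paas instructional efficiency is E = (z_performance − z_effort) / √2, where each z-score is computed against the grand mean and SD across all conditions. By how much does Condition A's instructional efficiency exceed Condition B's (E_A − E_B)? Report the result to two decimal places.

Condition A: z_P = (50.9 − 60.8)/14.3 = -0.6923; z_E = (5.97 − 5.9)/0.83 = 0.0843; E_A = (-0.6923 − 0.0843)/√2 = -0.5491.
Condition B: z_P = (77.1 − 60.8)/14.3 = 1.1399; z_E = (5.07 − 5.9)/0.83 = -1.0000; E_B = (1.1399 − (-1.0000))/√2 = 1.5131.
E_A − E_B = -0.5491 − 1.5131 = -2.0622 ≈ -2.06.

-2.06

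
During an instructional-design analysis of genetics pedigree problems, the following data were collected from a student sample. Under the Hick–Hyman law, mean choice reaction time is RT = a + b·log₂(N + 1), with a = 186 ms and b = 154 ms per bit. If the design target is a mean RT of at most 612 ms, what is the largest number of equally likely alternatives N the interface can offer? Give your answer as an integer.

Set 186 + 154·log₂(N + 1) ≤ 612.
log₂(N + 1) ≤ (612 − 186) / 154 = 2.7662.
N + 1 ≤ 2^2.7662 = 6.8031.
N ≤ 5.8031, so the largest integer N is 5.

5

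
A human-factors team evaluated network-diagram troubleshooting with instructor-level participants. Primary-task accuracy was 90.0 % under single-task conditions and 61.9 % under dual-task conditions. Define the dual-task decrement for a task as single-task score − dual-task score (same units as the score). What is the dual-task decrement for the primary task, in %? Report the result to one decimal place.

Decrement = 90.0 − 61.9 = 28.1000 % ≈ 28.1 %.

28.1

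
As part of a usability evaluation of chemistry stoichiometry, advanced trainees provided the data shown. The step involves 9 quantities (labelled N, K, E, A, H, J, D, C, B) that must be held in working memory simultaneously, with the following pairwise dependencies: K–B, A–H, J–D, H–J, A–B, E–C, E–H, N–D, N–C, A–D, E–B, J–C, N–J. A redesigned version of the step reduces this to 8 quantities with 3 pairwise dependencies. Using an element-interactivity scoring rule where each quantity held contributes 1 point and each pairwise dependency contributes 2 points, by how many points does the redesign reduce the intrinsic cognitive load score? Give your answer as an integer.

21

Original: 9 × 1 + 13 × 2 = 9 + 26 = 35.
Redesigned: 8 × 1 + 3 × 2 = 8 + 6 = 14.
Reduction = 35 − 14 = 21.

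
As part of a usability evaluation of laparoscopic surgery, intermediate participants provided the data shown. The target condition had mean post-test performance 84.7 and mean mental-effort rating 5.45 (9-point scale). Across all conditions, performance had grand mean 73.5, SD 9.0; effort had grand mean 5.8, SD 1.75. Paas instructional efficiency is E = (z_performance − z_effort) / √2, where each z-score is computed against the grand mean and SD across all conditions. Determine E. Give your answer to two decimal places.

1.02

z_performance = (84.7 − 73.5) / 9.0 = 11.2000 / 9.0 = 1.2444.
z_effort = (5.45 − 5.8) / 1.75 = -0.3500 / 1.75 = -0.2000.
z_P − z_E = 1.2444 − (-0.2000) = 1.4444.
E = 1.4444 / √2 = 1.4444 / 1.41421 = 1.0213 ≈ 1.02.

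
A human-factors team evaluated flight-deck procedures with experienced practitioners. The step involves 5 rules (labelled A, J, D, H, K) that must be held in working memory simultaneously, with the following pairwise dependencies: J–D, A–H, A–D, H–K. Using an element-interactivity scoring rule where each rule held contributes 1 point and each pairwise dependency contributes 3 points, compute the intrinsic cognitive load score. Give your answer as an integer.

17

Count of rules held simultaneously: 5.
Count of pairwise dependencies listed: 4.
Element contribution: 5 × 1 = 5.
Interaction contribution: 4 × 3 = 12.
Intrinsic load = 5 + 12 = 17.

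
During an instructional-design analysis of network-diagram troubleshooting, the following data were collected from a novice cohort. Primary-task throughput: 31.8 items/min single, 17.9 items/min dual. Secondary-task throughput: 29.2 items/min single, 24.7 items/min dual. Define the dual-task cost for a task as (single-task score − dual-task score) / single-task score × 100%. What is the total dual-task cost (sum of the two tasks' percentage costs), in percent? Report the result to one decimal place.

59.1

Primary cost = (31.8 − 17.9) / 31.8 × 100% = 43.7107%.
Secondary cost = (29.2 − 24.7) / 29.2 × 100% = 15.4110%.
Total = 43.7107% + 15.4110% = 59.1217% ≈ 59.1%.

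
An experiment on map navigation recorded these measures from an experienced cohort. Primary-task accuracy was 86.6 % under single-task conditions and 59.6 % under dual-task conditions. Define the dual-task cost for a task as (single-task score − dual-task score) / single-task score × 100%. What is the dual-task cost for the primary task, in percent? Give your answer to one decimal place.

31.2

Cost = (86.6 − 59.6) / 86.6 × 100%
     = 27.0000 / 86.6 × 100% = 31.1778%.
≈ 31.2%.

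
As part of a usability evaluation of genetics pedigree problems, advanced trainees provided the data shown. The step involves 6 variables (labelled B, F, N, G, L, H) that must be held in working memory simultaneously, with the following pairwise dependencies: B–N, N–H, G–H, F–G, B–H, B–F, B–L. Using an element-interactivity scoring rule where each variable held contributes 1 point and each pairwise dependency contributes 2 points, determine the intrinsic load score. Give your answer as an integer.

20

Count of variables held simultaneously: 6.
Count of pairwise dependencies listed: 7.
Element contribution: 6 × 1 = 6.
Interaction contribution: 7 × 2 = 14.
Intrinsic load = 6 + 14 = 20.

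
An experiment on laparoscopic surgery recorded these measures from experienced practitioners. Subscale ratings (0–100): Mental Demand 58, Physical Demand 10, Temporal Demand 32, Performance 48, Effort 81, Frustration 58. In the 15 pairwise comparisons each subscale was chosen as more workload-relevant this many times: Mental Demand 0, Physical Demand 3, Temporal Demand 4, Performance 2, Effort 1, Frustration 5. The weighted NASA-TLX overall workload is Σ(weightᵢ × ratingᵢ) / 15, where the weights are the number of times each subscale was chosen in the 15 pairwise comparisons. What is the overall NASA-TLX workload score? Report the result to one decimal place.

The tallies are the weights (they sum to 15).
Weighted sum = 0·58 + 3·10 + 4·32 + 2·48 + 1·81 + 5·58
            = 0 + 30 + 128 + 96 + 81 + 290 = 625.
Overall workload = 625 / 15 = 41.6667 ≈ 41.7.

41.7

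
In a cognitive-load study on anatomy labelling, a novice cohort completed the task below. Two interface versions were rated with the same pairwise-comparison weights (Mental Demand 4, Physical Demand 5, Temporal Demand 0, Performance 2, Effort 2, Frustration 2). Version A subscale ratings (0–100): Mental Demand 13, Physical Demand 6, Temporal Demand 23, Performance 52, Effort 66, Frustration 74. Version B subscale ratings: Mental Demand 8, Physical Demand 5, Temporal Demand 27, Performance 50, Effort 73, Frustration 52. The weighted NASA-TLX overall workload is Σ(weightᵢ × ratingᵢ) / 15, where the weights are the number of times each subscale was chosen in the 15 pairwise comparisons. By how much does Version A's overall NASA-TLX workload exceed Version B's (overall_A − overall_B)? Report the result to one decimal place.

Version A weighted sum = 4·13 + 5·6 + 0·23 + 2·52 + 2·66 + 2·74 = 52 + 30 + 0 + 104 + 132 + 148 = 466; overall_A = 466/15 = 31.0667.
Version B weighted sum = 4·8 + 5·5 + 0·27 + 2·50 + 2·73 + 2·52 = 32 + 25 + 0 + 100 + 146 + 104 = 407; overall_B = 407/15 = 27.1333.
Difference = 31.0667 − 27.1333 = 3.9334 ≈ 3.9.

3.9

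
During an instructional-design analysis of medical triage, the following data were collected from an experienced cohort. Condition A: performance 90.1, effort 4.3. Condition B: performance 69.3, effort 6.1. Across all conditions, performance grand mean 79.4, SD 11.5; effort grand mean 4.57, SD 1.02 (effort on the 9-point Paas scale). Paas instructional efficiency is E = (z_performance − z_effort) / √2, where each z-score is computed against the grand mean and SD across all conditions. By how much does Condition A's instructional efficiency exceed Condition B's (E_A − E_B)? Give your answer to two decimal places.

Condition A: z_P = (90.1 − 79.4)/11.5 = 0.9304; z_E = (4.3 − 4.57)/1.02 = -0.2647; E_A = (0.9304 − (-0.2647))/√2 = 0.8451.
Condition B: z_P = (69.3 − 79.4)/11.5 = -0.8783; z_E = (6.1 − 4.57)/1.02 = 1.5000; E_B = (-0.8783 − 1.5000)/√2 = -1.6817.
E_A − E_B = 0.8451 − (-1.6817) = 2.5268 ≈ 2.53.

2.53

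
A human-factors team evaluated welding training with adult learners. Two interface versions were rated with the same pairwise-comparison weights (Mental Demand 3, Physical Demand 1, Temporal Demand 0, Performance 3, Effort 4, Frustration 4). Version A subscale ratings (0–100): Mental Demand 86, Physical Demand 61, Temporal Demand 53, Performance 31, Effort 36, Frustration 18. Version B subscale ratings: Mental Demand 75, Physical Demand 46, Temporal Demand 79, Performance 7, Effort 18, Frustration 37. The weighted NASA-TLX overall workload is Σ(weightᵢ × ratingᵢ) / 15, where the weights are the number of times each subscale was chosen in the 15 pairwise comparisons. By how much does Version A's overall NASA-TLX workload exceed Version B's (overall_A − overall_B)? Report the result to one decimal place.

7.7

Version A weighted sum = 3·86 + 1·61 + 0·53 + 3·31 + 4·36 + 4·18 = 258 + 61 + 0 + 93 + 144 + 72 = 628; overall_A = 628/15 = 41.8667.
Version B weighted sum = 3·75 + 1·46 + 0·79 + 3·7 + 4·18 + 4·37 = 225 + 46 + 0 + 21 + 72 + 148 = 512; overall_B = 512/15 = 34.1333.
Difference = 41.8667 − 34.1333 = 7.7334 ≈ 7.7.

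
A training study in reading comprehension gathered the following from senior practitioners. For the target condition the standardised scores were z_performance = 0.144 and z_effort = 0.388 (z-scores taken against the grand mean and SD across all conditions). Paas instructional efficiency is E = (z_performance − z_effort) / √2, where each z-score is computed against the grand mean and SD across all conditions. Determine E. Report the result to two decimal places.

z_P − z_E = 0.144 − 0.388 = -0.2440.
E = -0.2440 / √2 = -0.2440 / 1.41421 = -0.1725 ≈ -0.17.

-0.17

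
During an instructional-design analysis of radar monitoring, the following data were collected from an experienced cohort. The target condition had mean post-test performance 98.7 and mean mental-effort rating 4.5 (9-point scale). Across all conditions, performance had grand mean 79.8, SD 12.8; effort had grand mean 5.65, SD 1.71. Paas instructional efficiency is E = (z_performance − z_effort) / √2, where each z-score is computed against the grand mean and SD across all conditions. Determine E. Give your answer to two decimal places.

z_performance = (98.7 − 79.8) / 12.8 = 18.9000 / 12.8 = 1.4766.
z_effort = (4.5 − 5.65) / 1.71 = -1.1500 / 1.71 = -0.6725.
z_P − z_E = 1.4766 − (-0.6725) = 2.1491.
E = 2.1491 / √2 = 2.1491 / 1.41421 = 1.5196 ≈ 1.52.

1.52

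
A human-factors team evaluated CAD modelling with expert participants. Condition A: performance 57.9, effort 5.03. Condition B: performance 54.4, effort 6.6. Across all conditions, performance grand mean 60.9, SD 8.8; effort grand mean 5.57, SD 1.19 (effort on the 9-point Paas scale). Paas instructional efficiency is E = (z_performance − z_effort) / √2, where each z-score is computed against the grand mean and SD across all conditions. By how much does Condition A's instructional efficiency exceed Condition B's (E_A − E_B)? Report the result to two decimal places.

Condition A: z_P = (57.9 − 60.9)/8.8 = -0.3409; z_E = (5.03 − 5.57)/1.19 = -0.4538; E_A = (-0.3409 − (-0.4538))/√2 = 0.0798.
Condition B: z_P = (54.4 − 60.9)/8.8 = -0.7386; z_E = (6.6 − 5.57)/1.19 = 0.8655; E_B = (-0.7386 − 0.8655)/√2 = -1.1343.
E_A − E_B = 0.0798 − (-1.1343) = 1.2141 ≈ 1.21.

1.21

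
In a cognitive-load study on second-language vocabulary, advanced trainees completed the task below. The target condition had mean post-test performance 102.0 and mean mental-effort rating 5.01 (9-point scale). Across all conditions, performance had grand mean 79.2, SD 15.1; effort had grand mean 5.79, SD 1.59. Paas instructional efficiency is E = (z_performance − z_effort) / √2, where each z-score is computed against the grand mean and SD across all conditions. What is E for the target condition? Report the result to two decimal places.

1.41

z_performance = (102.0 − 79.2) / 15.1 = 22.8000 / 15.1 = 1.5099.
z_effort = (5.01 − 5.79) / 1.59 = -0.7800 / 1.59 = -0.4906.
z_P − z_E = 1.5099 − (-0.4906) = 2.0005.
E = 2.0005 / √2 = 2.0005 / 1.41421 = 1.4146 ≈ 1.41.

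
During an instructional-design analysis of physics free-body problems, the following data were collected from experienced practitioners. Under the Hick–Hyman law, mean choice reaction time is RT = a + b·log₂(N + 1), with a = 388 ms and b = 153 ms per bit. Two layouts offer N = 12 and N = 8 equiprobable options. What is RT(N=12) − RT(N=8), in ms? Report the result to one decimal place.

81.2

RT(12) = 388 + 153·log₂(13) = 388 + 153·3.7004 = 954.1612 ms.
RT(8) = 388 + 153·log₂(9) = 388 + 153·3.1699 = 872.9947 ms.
Difference = 954.1612 − 872.9947 = 81.1665 ≈ 81.2 ms.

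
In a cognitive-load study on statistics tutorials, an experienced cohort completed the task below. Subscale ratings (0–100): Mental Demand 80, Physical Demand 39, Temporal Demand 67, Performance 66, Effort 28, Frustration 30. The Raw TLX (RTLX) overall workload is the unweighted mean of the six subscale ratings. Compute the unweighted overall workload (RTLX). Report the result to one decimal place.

Sum of ratings = 80 + 39 + 67 + 66 + 28 + 30 = 310.
RTLX = 310 / 6 = 51.6667 ≈ 51.7.

51.7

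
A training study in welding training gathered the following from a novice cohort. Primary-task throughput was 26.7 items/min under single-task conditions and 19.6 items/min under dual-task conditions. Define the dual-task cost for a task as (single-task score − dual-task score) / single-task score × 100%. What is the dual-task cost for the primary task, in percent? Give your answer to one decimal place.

26.6

Cost = (26.7 − 19.6) / 26.7 × 100%
     = 7.1000 / 26.7 × 100% = 26.5918%.
≈ 26.6%.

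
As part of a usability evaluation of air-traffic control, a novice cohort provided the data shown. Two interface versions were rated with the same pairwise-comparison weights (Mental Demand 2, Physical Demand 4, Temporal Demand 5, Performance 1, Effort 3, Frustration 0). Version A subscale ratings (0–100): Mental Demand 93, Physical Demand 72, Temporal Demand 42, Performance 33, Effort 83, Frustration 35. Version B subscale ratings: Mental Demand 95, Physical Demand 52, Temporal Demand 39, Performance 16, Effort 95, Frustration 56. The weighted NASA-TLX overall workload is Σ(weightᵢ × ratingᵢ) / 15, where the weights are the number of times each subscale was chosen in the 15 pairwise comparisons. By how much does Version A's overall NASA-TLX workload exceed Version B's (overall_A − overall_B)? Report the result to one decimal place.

Version A weighted sum = 2·93 + 4·72 + 5·42 + 1·33 + 3·83 + 0·35 = 186 + 288 + 210 + 33 + 249 + 0 = 966; overall_A = 966/15 = 64.4000.
Version B weighted sum = 2·95 + 4·52 + 5·39 + 1·16 + 3·95 + 0·56 = 190 + 208 + 195 + 16 + 285 + 0 = 894; overall_B = 894/15 = 59.6000.
Difference = 64.4000 − 59.6000 = 4.8000 ≈ 4.8.

4.8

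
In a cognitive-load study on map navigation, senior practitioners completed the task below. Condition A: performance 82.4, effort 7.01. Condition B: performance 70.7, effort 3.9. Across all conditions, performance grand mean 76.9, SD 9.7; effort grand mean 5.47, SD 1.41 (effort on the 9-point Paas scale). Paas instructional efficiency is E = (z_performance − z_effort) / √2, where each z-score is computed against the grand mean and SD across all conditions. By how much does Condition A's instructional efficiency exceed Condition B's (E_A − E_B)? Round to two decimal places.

Condition A: z_P = (82.4 − 76.9)/9.7 = 0.5670; z_E = (7.01 − 5.47)/1.41 = 1.0922; E_A = (0.5670 − 1.0922)/√2 = -0.3714.
Condition B: z_P = (70.7 − 76.9)/9.7 = -0.6392; z_E = (3.9 − 5.47)/1.41 = -1.1135; E_B = (-0.6392 − (-1.1135))/√2 = 0.3354.
E_A − E_B = -0.3714 − 0.3354 = -0.7068 ≈ -0.71.

-0.71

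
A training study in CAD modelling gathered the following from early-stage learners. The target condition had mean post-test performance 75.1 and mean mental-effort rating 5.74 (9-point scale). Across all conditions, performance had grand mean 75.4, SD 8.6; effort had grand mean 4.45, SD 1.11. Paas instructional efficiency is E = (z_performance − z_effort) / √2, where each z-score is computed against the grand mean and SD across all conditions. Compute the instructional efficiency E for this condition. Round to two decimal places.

-0.85

z_performance = (75.1 − 75.4) / 8.6 = -0.3000 / 8.6 = -0.0349.
z_effort = (5.74 − 4.45) / 1.11 = 1.2900 / 1.11 = 1.1622.
z_P − z_E = -0.0349 − 1.1622 = -1.1971.
E = -1.1971 / √2 = -1.1971 / 1.41421 = -0.8465 ≈ -0.85.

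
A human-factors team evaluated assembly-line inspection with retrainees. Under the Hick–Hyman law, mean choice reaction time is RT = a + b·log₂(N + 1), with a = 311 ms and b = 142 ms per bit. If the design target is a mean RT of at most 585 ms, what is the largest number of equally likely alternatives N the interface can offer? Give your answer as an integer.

2

Set 311 + 142·log₂(N + 1) ≤ 585.
log₂(N + 1) ≤ (585 − 311) / 142 = 1.9296.
N + 1 ≤ 2^1.9296 = 3.8095.
N ≤ 2.8095, so the largest integer N is 2.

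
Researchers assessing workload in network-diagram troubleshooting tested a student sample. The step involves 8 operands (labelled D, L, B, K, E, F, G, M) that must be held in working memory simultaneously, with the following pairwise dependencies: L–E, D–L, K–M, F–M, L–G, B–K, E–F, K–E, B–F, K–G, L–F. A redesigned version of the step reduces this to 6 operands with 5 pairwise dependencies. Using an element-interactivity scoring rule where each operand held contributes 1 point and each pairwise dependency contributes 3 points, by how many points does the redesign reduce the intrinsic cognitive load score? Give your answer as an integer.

20

Original: 8 × 1 + 11 × 3 = 8 + 33 = 41.
Redesigned: 6 × 1 + 5 × 3 = 6 + 15 = 21.
Reduction = 41 − 21 = 20.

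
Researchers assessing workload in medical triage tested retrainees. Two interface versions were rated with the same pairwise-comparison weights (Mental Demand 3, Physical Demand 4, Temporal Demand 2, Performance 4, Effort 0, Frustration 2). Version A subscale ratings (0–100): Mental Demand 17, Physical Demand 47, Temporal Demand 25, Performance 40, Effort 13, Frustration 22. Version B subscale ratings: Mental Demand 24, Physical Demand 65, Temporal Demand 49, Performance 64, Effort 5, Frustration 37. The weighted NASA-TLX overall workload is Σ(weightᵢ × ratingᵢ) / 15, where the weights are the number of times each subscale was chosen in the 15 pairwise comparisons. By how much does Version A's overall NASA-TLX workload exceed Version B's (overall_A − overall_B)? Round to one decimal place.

Version A weighted sum = 3·17 + 4·47 + 2·25 + 4·40 + 0·13 + 2·22 = 51 + 188 + 50 + 160 + 0 + 44 = 493; overall_A = 493/15 = 32.8667.
Version B weighted sum = 3·24 + 4·65 + 2·49 + 4·64 + 0·5 + 2·37 = 72 + 260 + 98 + 256 + 0 + 74 = 760; overall_B = 760/15 = 50.6667.
Difference = 32.8667 − 50.6667 = -17.8000 ≈ -17.8.

-17.8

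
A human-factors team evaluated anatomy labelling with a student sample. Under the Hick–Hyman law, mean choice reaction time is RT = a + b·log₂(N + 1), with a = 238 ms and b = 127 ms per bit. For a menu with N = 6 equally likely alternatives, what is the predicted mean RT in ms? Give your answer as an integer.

log₂(6 + 1) = log₂(7) = 2.8074.
RT = 238 + 127 × 2.8074 = 238 + 356.5398 = 594.5398 ms.
≈ 595 ms.

595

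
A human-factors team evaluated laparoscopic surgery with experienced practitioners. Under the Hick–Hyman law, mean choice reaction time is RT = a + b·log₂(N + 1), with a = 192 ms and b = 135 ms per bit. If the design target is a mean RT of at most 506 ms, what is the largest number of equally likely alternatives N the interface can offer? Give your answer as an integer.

4

Set 192 + 135·log₂(N + 1) ≤ 506.
log₂(N + 1) ≤ (506 − 192) / 135 = 2.3259.
N + 1 ≤ 2^2.3259 = 5.0138.
N ≤ 4.0138, so the largest integer N is 4.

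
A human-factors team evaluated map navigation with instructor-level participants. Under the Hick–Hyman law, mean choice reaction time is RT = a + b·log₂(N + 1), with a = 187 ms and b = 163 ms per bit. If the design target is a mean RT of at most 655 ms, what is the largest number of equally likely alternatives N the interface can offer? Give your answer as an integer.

6

Set 187 + 163·log₂(N + 1) ≤ 655.
log₂(N + 1) ≤ (655 − 187) / 163 = 2.8712.
N + 1 ≤ 2^2.8712 = 7.3167.
N ≤ 6.3167, so the largest integer N is 6.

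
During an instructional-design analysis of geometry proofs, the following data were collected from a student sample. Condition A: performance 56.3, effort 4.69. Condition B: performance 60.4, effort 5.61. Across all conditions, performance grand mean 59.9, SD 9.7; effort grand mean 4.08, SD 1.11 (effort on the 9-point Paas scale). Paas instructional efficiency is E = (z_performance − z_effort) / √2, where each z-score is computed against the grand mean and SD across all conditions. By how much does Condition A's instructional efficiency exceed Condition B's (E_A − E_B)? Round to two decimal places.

0.29

Condition A: z_P = (56.3 − 59.9)/9.7 = -0.3711; z_E = (4.69 − 4.08)/1.11 = 0.5495; E_A = (-0.3711 − 0.5495)/√2 = -0.6510.
Condition B: z_P = (60.4 − 59.9)/9.7 = 0.0515; z_E = (5.61 − 4.08)/1.11 = 1.3784; E_B = (0.0515 − 1.3784)/√2 = -0.9383.
E_A − E_B = -0.6510 − (-0.9383) = 0.2873 ≈ 0.29.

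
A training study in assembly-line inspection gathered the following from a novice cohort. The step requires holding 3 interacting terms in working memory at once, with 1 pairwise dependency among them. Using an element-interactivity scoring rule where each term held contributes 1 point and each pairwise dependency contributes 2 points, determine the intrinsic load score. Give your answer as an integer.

5

Element contribution: 3 × 1 = 3.
Interaction contribution: 1 × 2 = 2.
Intrinsic load = 3 + 2 = 5.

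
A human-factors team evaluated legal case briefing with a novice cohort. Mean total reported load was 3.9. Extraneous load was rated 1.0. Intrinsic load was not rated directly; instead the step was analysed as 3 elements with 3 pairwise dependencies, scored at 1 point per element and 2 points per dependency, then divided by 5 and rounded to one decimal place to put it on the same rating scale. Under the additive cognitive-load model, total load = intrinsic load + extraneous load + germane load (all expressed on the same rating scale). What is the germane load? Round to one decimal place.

1.1

Intrinsic (element-interactivity): (3 × 1 + 3 × 2) / 5 = 9 / 5 = 1.8000 → 1.8.
germane load = total − intrinsic − extraneous
             = 3.9 − 1.8 − 1.0 = 1.1.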